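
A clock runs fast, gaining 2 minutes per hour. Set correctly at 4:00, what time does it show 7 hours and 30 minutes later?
For every 60 true minutes, the faulty clock advances 60 + 2 = 62 minutes.
True elapsed: 7 hours and 30 minutes = 450 minutes.
Faulty clock advances: 450 x 62/60 = 465 minutes (drift: 15 minutes ahead).
Shown time: 4:00 + 465 minutes = 11:45.

Final answer: 11:45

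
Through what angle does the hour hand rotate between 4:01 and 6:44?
The hour hand moves 0.5 degrees per minute.
Time elapsed: 6:44 - 4:01 = 163 minutes
Angular displacement: 163 x 0.5 = 81.5 degrees

Final answer: 81.5 degrees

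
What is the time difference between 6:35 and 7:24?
From 6:35 to 7:24:
(7 x 60 + 24) - (6 x 60 + 35) = 444 - 395 = 49 minutes
= 49 minutes

Final answer: 49 minutes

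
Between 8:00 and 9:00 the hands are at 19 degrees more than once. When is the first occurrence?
At t minutes past 8:00, the hour hand is at 30 x 8 + 0.5t degrees and the minute hand is at 6t degrees.
The smaller angle between them is 19 degrees when |30H - 5.5t| = 19 or |30H - 5.5t| = 341.
With H = 8, solve 30 x 8 - 5.5t = +/- target for each target:
  t = (30 x 8 - 19) / 5.5 = 40.18
  t = (30 x 8 + 19) / 5.5 = 47.09
  t = (30 x 8 - 341) / 5.5 = -18.36 (outside (0, 60))
  t = (30 x 8 + 341) / 5.5 = 105.64 (outside (0, 60))
Valid solutions in (0, 60): {40.18, 47.09} minutes.
The first occurrence is t = 40.18 minutes.
The hands form a 19-degree angle at 40.18 minutes past 8:00.

Final answer: 40.18 minutes past 8:00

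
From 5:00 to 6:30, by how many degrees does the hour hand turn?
The hour hand moves 0.5 degrees per minute.
Time elapsed: 6:30 - 5:00 = 90 minutes
Angular displacement: 90 x 0.5 = 45 degrees

Final answer: 45 degrees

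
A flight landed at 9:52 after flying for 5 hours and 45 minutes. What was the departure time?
Starting time: 9:52 = 592 total minutes past 12:00
Subtracting: 5 hours and 45 minutes = 345 minutes
592 - 345 = 247 minutes
= 4 hours and 7 minutes past 12:00 = 4:07

Final answer: 4:07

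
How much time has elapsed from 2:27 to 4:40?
From 2:27 to 4:40:
(4 x 60 + 40) - (2 x 60 + 27) = 280 - 147 = 133 minutes
= 2 hours and 13 minutes

Final answer: 2 hours and 13 minutes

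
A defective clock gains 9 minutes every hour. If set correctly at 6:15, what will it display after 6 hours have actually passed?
For every 60 true minutes, the faulty clock advances 60 + 9 = 69 minutes.
True elapsed: 6 hours = 360 minutes.
Faulty clock advances: 360 x 69/60 = 414 minutes (drift: 54 minutes ahead).
Shown time: 6:15 + 414 minutes = 1:09.

Final answer: 1:09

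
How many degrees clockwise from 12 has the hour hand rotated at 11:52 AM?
The hour hand moves 30 degrees per hour and 0.5 degrees per minute.
At 11:52: (11) x 30 + 52 x 0.5 = 330 + 26 = 356 degrees

Final answer: 356 degrees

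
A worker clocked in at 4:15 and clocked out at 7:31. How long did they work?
From 4:15 to 7:31:
(7 x 60 + 31) - (4 x 60 + 15) = 451 - 255 = 196 minutes
= 3 hours and 16 minutes

Final answer: 3 hours and 16 minutes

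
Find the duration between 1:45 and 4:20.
From 1:45 to 4:20:
(4 x 60 + 20) - (1 x 60 + 45) = 260 - 105 = 155 minutes
= 2 hours and 35 minutes

Final answer: 2 hours and 35 minutes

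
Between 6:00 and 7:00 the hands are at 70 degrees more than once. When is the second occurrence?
At t minutes past 6:00, the hour hand is at 30 x 6 + 0.5t degrees and the minute hand is at 6t degrees.
The smaller angle between them is 70 degrees when |30H - 5.5t| = 70 or |30H - 5.5t| = 290.
With H = 6, solve 30 x 6 - 5.5t = +/- target for each target:
  t = (30 x 6 - 70) / 5.5 = 20
  t = (30 x 6 + 70) / 5.5 = 45.45
  t = (30 x 6 - 290) / 5.5 = -20 (outside (0, 60))
  t = (30 x 6 + 290) / 5.5 = 85.45 (outside (0, 60))
Valid solutions in (0, 60): {20, 45.45} minutes.
The second occurrence is t = 45.45 minutes.
The hands form a 70-degree angle at 45.45 minutes past 6:00.

Final answer: 45.45 minutes past 6:00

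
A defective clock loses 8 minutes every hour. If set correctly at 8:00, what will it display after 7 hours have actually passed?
For every 60 true minutes, the faulty clock advances 60 - 8 = 52 minutes.
True elapsed: 7 hours = 420 minutes.
Faulty clock advances: 420 x 52/60 = 364 minutes (drift: 56 minutes behind).
Shown time: 8:00 + 364 minutes = 2:04.

Final answer: 2:04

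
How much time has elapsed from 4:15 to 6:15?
From 4:15 to 6:15:
(6 x 60 + 15) - (4 x 60 + 15) = 375 - 255 = 120 minutes
= 2 hours

Final answer: 2 hours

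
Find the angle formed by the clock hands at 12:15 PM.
Hour hand position: 0 x 30 + 15 x 0.5 = 7.5 degrees
Minute hand position: 15 x 6 = 90 degrees
Difference: |7.5 - 90| = 82.5 degrees
The angle between the hands is 82.5 degrees

Final answer: 82.5 degrees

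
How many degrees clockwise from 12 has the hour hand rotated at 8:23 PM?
The hour hand moves 30 degrees per hour and 0.5 degrees per minute.
At 8:23: (8) x 30 + 23 x 0.5 = 240 + 11.5 = 251.5 degrees

Final answer: 251.5 degrees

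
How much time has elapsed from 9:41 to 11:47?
From 9:41 to 11:47:
(11 x 60 + 47) - (9 x 60 + 41) = 707 - 581 = 126 minutes
= 2 hours and 6 minutes

Final answer: 2 hours and 6 minutes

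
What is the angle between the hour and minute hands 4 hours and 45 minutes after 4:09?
First find the time 4 hours and 45 minutes after 4:09.
Total minutes: 4 x 60 + 9 + 4 x 60 + 45 = 534.
534 mod 720 = 534 minutes = 8:54.
Now compute the angle at 8:54:
Hour hand: 8 x 30 + 54 x 0.5 = 267 degrees
Minute hand: 54 x 6 = 324 degrees
Difference: |267 - 324| = 57 degrees
The angle is 57 degrees

Final answer: 57 degrees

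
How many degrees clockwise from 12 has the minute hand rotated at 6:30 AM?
The minute hand moves 6 degrees per minute.
At 6:30: 30 x 6 = 180 degrees

Final answer: 180 degrees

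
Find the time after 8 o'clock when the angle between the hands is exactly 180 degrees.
For hands to be 180 degrees apart: |30H - 5.5t| = 180
With H = 8: t = (30 x 8 + 180)/5.5 = 76.36 or t = (30 x 8 - 180)/5.5 = 10.91
First valid solution (0 < t < 60): t = 10.91 minutes
The hands are opposite at 10.91 minutes past 8:00.

Final answer: 10.91 minutes past 8:00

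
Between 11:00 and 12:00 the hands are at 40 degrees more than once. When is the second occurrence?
At t minutes past 11:00, the hour hand is at 30 x 11 + 0.5t degrees and the minute hand is at 6t degrees.
The smaller angle between them is 40 degrees when |30H - 5.5t| = 40 or |30H - 5.5t| = 320.
With H = 11, solve 30 x 11 - 5.5t = +/- target for each target:
  t = (30 x 11 - 40) / 5.5 = 52.73
  t = (30 x 11 + 40) / 5.5 = 67.27 (outside (0, 60))
  t = (30 x 11 - 320) / 5.5 = 1.82
  t = (30 x 11 + 320) / 5.5 = 118.18 (outside (0, 60))
Valid solutions in (0, 60): {1.82, 52.73} minutes.
The second occurrence is t = 52.73 minutes.
The hands form a 40-degree angle at 52.73 minutes past 11:00.

Final answer: 52.73 minutes past 11:00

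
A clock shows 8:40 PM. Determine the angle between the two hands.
Hour hand position: 8 x 30 + 40 x 0.5 = 260 degrees
Minute hand position: 40 x 6 = 240 degrees
Difference: |260 - 240| = 20 degrees
The angle between the hands is 20 degrees

Final answer: 20 degrees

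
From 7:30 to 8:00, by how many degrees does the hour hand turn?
The hour hand moves 0.5 degrees per minute.
Time elapsed: 8:00 - 7:30 = 30 minutes
Angular displacement: 30 x 0.5 = 15 degrees

Final answer: 15 degrees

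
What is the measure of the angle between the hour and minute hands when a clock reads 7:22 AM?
Hour hand position: 7 x 30 + 22 x 0.5 = 221 degrees
Minute hand position: 22 x 6 = 132 degrees
Difference: |221 - 132| = 89 degrees
The angle between the hands is 89 degrees

Final answer: 89 degrees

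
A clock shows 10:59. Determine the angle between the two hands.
Hour hand position: 10 x 30 + 59 x 0.5 = 329.5 degrees
Minute hand position: 59 x 6 = 354 degrees
Difference: |329.5 - 354| = 24.5 degrees
The angle between the hands is 24.5 degrees

Final answer: 24.5 degrees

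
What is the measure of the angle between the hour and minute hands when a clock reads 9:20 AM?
Hour hand position: 9 x 30 + 20 x 0.5 = 280 degrees
Minute hand position: 20 x 6 = 120 degrees
Difference: |280 - 120| = 160 degrees
The angle between the hands is 160 degrees

Final answer: 160 degrees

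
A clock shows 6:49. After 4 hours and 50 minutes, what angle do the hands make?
First find the time 4 hours and 50 minutes after 6:49.
Total minutes: 6 x 60 + 49 + 4 x 60 + 50 = 699.
699 mod 720 = 699 minutes = 11:39.
Now compute the angle at 11:39:
Hour hand: 11 x 30 + 39 x 0.5 = 349.5 degrees
Minute hand: 39 x 6 = 234 degrees
Difference: |349.5 - 234| = 115.5 degrees
The angle is 115.5 degrees

Final answer: 115.5 degrees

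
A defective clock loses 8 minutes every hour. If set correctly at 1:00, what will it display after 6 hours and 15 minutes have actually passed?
For every 60 true minutes, the faulty clock advances 60 - 8 = 52 minutes.
True elapsed: 6 hours and 15 minutes = 375 minutes.
Faulty clock advances: 375 x 52/60 = 325 minutes (drift: 50 minutes behind).
Shown time: 1:00 + 325 minutes = 6:25.

Final answer: 6:25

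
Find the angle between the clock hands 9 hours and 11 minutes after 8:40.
First find the time 9 hours and 11 minutes after 8:40.
Total minutes: 8 x 60 + 40 + 9 x 60 + 11 = 1071.
1071 mod 720 = 351 minutes = 5:51.
Now compute the angle at 5:51:
Hour hand: 5 x 30 + 51 x 0.5 = 175.5 degrees
Minute hand: 51 x 6 = 306 degrees
Difference: |175.5 - 306| = 130.5 degrees
The angle is 130.5 degrees

Final answer: 130.5 degrees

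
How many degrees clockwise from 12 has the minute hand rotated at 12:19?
The minute hand moves 6 degrees per minute.
At 12:19: 19 x 6 = 114 degrees

Final answer: 114 degrees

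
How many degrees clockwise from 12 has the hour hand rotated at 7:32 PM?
The hour hand moves 30 degrees per hour and 0.5 degrees per minute.
At 7:32: (7) x 30 + 32 x 0.5 = 210 + 16 = 226 degrees

Final answer: 226 degrees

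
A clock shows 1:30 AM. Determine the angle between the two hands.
Hour hand position: 1 x 30 + 30 x 0.5 = 45 degrees
Minute hand position: 30 x 6 = 180 degrees
Difference: |45 - 180| = 135 degrees
The angle between the hands is 135 degrees

Final answer: 135 degrees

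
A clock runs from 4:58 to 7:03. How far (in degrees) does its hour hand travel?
The hour hand moves 0.5 degrees per minute.
Time elapsed: 7:03 - 4:58 = 125 minutes
Angular displacement: 125 x 0.5 = 62.5 degrees

Final answer: 62.5 degrees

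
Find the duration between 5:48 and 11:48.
From 5:48 to 11:48:
(11 x 60 + 48) - (5 x 60 + 48) = 708 - 348 = 360 minutes
= 6 hours

Final answer: 6 hours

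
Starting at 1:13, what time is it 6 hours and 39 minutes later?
Starting time: 1:13
Adding 39 minutes to 13 minutes: 13 + 39 = 52 minutes
Adding 6 hours: 1 + 6 = 7
Final time: 7:52

Final answer: 7:52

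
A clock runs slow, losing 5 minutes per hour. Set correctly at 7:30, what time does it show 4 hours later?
For every 60 true minutes, the faulty clock advances 60 - 5 = 55 minutes.
True elapsed: 4 hours = 240 minutes.
Faulty clock advances: 240 x 55/60 = 220 minutes (drift: 20 minutes behind).
Shown time: 7:30 + 220 minutes = 11:10.

Final answer: 11:10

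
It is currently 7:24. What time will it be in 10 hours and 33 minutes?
Starting time: 7:24
Adding 33 minutes to 24 minutes: 24 + 33 = 57 minutes
Adding 10 hours: 7 + 10 = 17 - 12 = 5
Final time: 5:57

Final answer: 5:57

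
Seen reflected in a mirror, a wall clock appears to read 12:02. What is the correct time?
Reflection across the vertical (12-6) axis maps a hand at angle A degrees to (360 - A) degrees, which sends a reading of T minutes past 12:00 to (720 - T) minutes past 12:00.
Mirror reads 12:02 = 2 minutes past 12:00.
Actual time: (720 - 2) mod 720 = 718 minutes = 11:58.

Final answer: 11:58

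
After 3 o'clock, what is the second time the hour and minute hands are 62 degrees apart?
At t minutes past 3:00, the hour hand is at 30 x 3 + 0.5t degrees and the minute hand is at 6t degrees.
The smaller angle between them is 62 degrees when |30H - 5.5t| = 62 or |30H - 5.5t| = 298.
With H = 3, solve 30 x 3 - 5.5t = +/- target for each target:
  t = (30 x 3 - 62) / 5.5 = 5.09
  t = (30 x 3 + 62) / 5.5 = 27.64
  t = (30 x 3 - 298) / 5.5 = -37.82 (outside (0, 60))
  t = (30 x 3 + 298) / 5.5 = 70.55 (outside (0, 60))
Valid solutions in (0, 60): {5.09, 27.64} minutes.
The second occurrence is t = 27.64 minutes.
The hands form a 62-degree angle at 27.64 minutes past 3:00.

Final answer: 27.64 minutes past 3:00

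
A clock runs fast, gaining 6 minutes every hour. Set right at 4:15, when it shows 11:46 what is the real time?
For every 60 true minutes, the faulty clock advances 66 minutes, so 1 faulty-clock minute corresponds to 60/66 true minutes.
From 4:15 to 11:46 on the faulty dial is 451 minutes.
True elapsed: 451 x 60/66 = 410 minutes = 6 hours and 50 minutes.
True time: 4:15 + 6 hours and 50 minutes = 11:05.

Final answer: 11:05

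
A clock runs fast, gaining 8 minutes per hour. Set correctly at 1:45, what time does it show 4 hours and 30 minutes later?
For every 60 true minutes, the faulty clock advances 60 + 8 = 68 minutes.
True elapsed: 4 hours and 30 minutes = 270 minutes.
Faulty clock advances: 270 x 68/60 = 306 minutes (drift: 36 minutes ahead).
Shown time: 1:45 + 306 minutes = 6:51.

Final answer: 6:51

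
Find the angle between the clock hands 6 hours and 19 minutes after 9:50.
First find the time 6 hours and 19 minutes after 9:50.
Total minutes: 9 x 60 + 50 + 6 x 60 + 19 = 969.
969 mod 720 = 249 minutes = 4:09.
Now compute the angle at 4:09:
Hour hand: 4 x 30 + 9 x 0.5 = 124.5 degrees
Minute hand: 9 x 6 = 54 degrees
Difference: |124.5 - 54| = 70.5 degrees
The angle is 70.5 degrees

Final answer: 70.5 degrees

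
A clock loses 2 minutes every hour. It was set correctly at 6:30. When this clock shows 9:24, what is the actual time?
For every 60 true minutes, the faulty clock advances 58 minutes, so 1 faulty-clock minute corresponds to 60/58 true minutes.
From 6:30 to 9:24 on the faulty dial is 174 minutes.
True elapsed: 174 x 60/58 = 180 minutes = 3 hours.
True time: 6:30 + 3 hours = 9:30.

Final answer: 9:30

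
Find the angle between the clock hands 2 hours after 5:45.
First find the time 2 hours after 5:45.
Total minutes: 5 x 60 + 45 + 2 x 60 + 0 = 465.
465 mod 720 = 465 minutes = 7:45.
Now compute the angle at 7:45:
Hour hand: 7 x 30 + 45 x 0.5 = 232.5 degrees
Minute hand: 45 x 6 = 270 degrees
Difference: |232.5 - 270| = 37.5 degrees
The angle is 37.5 degrees

Final answer: 37.5 degrees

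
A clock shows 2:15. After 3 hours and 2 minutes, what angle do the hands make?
First find the time 3 hours and 2 minutes after 2:15.
Total minutes: 2 x 60 + 15 + 3 x 60 + 2 = 317.
317 mod 720 = 317 minutes = 5:17.
Now compute the angle at 5:17:
Hour hand: 5 x 30 + 17 x 0.5 = 158.5 degrees
Minute hand: 17 x 6 = 102 degrees
Difference: |158.5 - 102| = 56.5 degrees
The angle is 56.5 degrees

Final answer: 56.5 degrees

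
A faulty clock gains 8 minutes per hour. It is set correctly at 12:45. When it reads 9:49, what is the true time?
For every 60 true minutes, the faulty clock advances 68 minutes, so 1 faulty-clock minute corresponds to 60/68 true minutes.
From 12:45 to 9:49 on the faulty dial is 544 minutes.
True elapsed: 544 x 60/68 = 480 minutes = 8 hours.
True time: 12:45 + 8 hours = 8:45.

Final answer: 8:45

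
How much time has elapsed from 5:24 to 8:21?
From 5:24 to 8:21:
(8 x 60 + 21) - (5 x 60 + 24) = 501 - 324 = 177 minutes
= 2 hours and 57 minutes

Final answer: 2 hours and 57 minutes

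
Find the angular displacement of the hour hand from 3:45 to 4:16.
The hour hand moves 0.5 degrees per minute.
Time elapsed: 4:16 - 3:45 = 31 minutes
Angular displacement: 31 x 0.5 = 15.5 degrees

Final answer: 15.5 degrees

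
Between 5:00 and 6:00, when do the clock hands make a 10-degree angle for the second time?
At t minutes past 5:00, the hour hand is at 30 x 5 + 0.5t degrees and the minute hand is at 6t degrees.
The smaller angle between them is 10 degrees when |30H - 5.5t| = 10 or |30H - 5.5t| = 350.
With H = 5, solve 30 x 5 - 5.5t = +/- target for each target:
  t = (30 x 5 - 10) / 5.5 = 25.45
  t = (30 x 5 + 10) / 5.5 = 29.09
  t = (30 x 5 - 350) / 5.5 = -36.36 (outside (0, 60))
  t = (30 x 5 + 350) / 5.5 = 90.91 (outside (0, 60))
Valid solutions in (0, 60): {25.45, 29.09} minutes.
The second occurrence is t = 29.09 minutes.
The hands form a 10-degree angle at 29.09 minutes past 5:00.

Final answer: 29.09 minutes past 5:00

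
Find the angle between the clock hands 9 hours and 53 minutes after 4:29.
First find the time 9 hours and 53 minutes after 4:29.
Total minutes: 4 x 60 + 29 + 9 x 60 + 53 = 862.
862 mod 720 = 142 minutes = 2:22.
Now compute the angle at 2:22:
Hour hand: 2 x 30 + 22 x 0.5 = 71 degrees
Minute hand: 22 x 6 = 132 degrees
Difference: |71 - 132| = 61 degrees
The angle is 61 degrees

Final answer: 61 degrees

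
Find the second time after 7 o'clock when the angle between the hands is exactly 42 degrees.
At t minutes past 7:00, the hour hand is at 30 x 7 + 0.5t degrees and the minute hand is at 6t degrees.
The smaller angle between them is 42 degrees when |30H - 5.5t| = 42 or |30H - 5.5t| = 318.
With H = 7, solve 30 x 7 - 5.5t = +/- target for each target:
  t = (30 x 7 - 42) / 5.5 = 30.55
  t = (30 x 7 + 42) / 5.5 = 45.82
  t = (30 x 7 - 318) / 5.5 = -19.64 (outside (0, 60))
  t = (30 x 7 + 318) / 5.5 = 96 (outside (0, 60))
Valid solutions in (0, 60): {30.55, 45.82} minutes.
The second occurrence is t = 45.82 minutes.
The hands form a 42-degree angle at 45.82 minutes past 7:00.

Final answer: 45.82 minutes past 7:00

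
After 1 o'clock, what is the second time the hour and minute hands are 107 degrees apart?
At t minutes past 1:00, the hour hand is at 30 x 1 + 0.5t degrees and the minute hand is at 6t degrees.
The smaller angle between them is 107 degrees when |30H - 5.5t| = 107 or |30H - 5.5t| = 253.
With H = 1, solve 30 x 1 - 5.5t = +/- target for each target:
  t = (30 x 1 - 107) / 5.5 = -14 (outside (0, 60))
  t = (30 x 1 + 107) / 5.5 = 24.91
  t = (30 x 1 - 253) / 5.5 = -40.55 (outside (0, 60))
  t = (30 x 1 + 253) / 5.5 = 51.45
Valid solutions in (0, 60): {24.91, 51.45} minutes.
The second occurrence is t = 51.45 minutes.
The hands form a 107-degree angle at 51.45 minutes past 1:00.

Final answer: 51.45 minutes past 1:00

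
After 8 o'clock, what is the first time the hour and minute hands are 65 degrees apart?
At t minutes past 8:00, the hour hand is at 30 x 8 + 0.5t degrees and the minute hand is at 6t degrees.
The smaller angle between them is 65 degrees when |30H - 5.5t| = 65 or |30H - 5.5t| = 295.
With H = 8, solve 30 x 8 - 5.5t = +/- target for each target:
  t = (30 x 8 - 65) / 5.5 = 31.82
  t = (30 x 8 + 65) / 5.5 = 55.45
  t = (30 x 8 - 295) / 5.5 = -10 (outside (0, 60))
  t = (30 x 8 + 295) / 5.5 = 97.27 (outside (0, 60))
Valid solutions in (0, 60): {31.82, 55.45} minutes.
The first occurrence is t = 31.82 minutes.
The hands form a 65-degree angle at 31.82 minutes past 8:00.

Final answer: 31.82 minutes past 8:00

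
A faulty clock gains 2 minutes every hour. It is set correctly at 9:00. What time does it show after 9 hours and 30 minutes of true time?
For every 60 true minutes, the faulty clock advances 60 + 2 = 62 minutes.
True elapsed: 9 hours and 30 minutes = 570 minutes.
Faulty clock advances: 570 x 62/60 = 589 minutes (drift: 19 minutes ahead).
Shown time: 9:00 + 589 minutes = 6:49.

Final answer: 6:49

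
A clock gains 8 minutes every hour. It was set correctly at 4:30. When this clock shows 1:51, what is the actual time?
For every 60 true minutes, the faulty clock advances 68 minutes, so 1 faulty-clock minute corresponds to 60/68 true minutes.
From 4:30 to 1:51 on the faulty dial is 561 minutes.
True elapsed: 561 x 60/68 = 495 minutes = 8 hours and 15 minutes.
True time: 4:30 + 8 hours and 15 minutes = 12:45.

Final answer: 12:45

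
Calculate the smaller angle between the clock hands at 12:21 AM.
Hour hand position: 0 x 30 + 21 x 0.5 = 10.5 degrees
Minute hand position: 21 x 6 = 126 degrees
Difference: |10.5 - 126| = 115.5 degrees
The angle between the hands is 115.5 degrees

Final answer: 115.5 degrees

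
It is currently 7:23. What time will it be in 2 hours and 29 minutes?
Starting time: 7:23
Adding 29 minutes to 23 minutes: 23 + 29 = 52 minutes
Adding 2 hours: 7 + 2 = 9
Final time: 9:52

Final answer: 9:52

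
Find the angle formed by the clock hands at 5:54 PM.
Hour hand position: 5 x 30 + 54 x 0.5 = 177 degrees
Minute hand position: 54 x 6 = 324 degrees
Difference: |177 - 324| = 147 degrees
The angle between the hands is 147 degrees

Final answer: 147 degrees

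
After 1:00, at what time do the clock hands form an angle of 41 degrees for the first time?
At t minutes past 1:00, the hour hand is at 30 x 1 + 0.5t degrees and the minute hand is at 6t degrees.
The smaller angle between them is 41 degrees when |30H - 5.5t| = 41 or |30H - 5.5t| = 319.
With H = 1, solve 30 x 1 - 5.5t = +/- target for each target:
  t = (30 x 1 - 41) / 5.5 = -2 (outside (0, 60))
  t = (30 x 1 + 41) / 5.5 = 12.91
  t = (30 x 1 - 319) / 5.5 = -52.55 (outside (0, 60))
  t = (30 x 1 + 319) / 5.5 = 63.45 (outside (0, 60))
Valid solutions in (0, 60): {12.91} minutes.
The first occurrence is t = 12.91 minutes.
The hands form a 41-degree angle at 12.91 minutes past 1:00.

Final answer: 12.91 minutes past 1:00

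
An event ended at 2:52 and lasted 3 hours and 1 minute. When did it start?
Starting time: 2:52 = 172 total minutes past 12:00
Subtracting: 3 hours and 1 minute = 181 minutes
172 - 181 = -9 (negative, add 12 hours = 720) = 711 minutes
= 11 hours and 51 minutes past 12:00 = 11:51

Final answer: 11:51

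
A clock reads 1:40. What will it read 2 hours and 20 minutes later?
Starting time: 1:40
Adding 20 minutes to 40 minutes: 40 + 20 = 60 minutes = 1 hour
Adding 2 hours: 1 + 2 + 1 (carry) = 4
Final time: 4:00

Final answer: 4:00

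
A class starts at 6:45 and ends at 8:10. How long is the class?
From 6:45 to 8:10:
(8 x 60 + 10) - (6 x 60 + 45) = 490 - 405 = 85 minutes
= 1 hour and 25 minutes

Final answer: 1 hour and 25 minutes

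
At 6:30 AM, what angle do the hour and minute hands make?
Hour hand position: 6 x 30 + 30 x 0.5 = 195 degrees
Minute hand position: 30 x 6 = 180 degrees
Difference: |195 - 180| = 15 degrees
The angle between the hands is 15 degrees

Final answer: 15 degrees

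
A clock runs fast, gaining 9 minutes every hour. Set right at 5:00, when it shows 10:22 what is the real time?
For every 60 true minutes, the faulty clock advances 69 minutes, so 1 faulty-clock minute corresponds to 60/69 true minutes.
From 5:00 to 10:22 on the faulty dial is 322 minutes.
True elapsed: 322 x 60/69 = 280 minutes = 4 hours and 40 minutes.
True time: 5:00 + 4 hours and 40 minutes = 9:40.

Final answer: 9:40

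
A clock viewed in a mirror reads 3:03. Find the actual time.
Reflection across the vertical (12-6) axis maps a hand at angle A degrees to (360 - A) degrees, which sends a reading of T minutes past 12:00 to (720 - T) minutes past 12:00.
Mirror reads 3:03 = 183 minutes past 12:00.
Actual time: (720 - 183) mod 720 = 537 minutes = 8:57.

Final answer: 8:57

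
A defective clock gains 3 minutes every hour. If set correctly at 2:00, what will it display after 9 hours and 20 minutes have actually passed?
For every 60 true minutes, the faulty clock advances 60 + 3 = 63 minutes.
True elapsed: 9 hours and 20 minutes = 560 minutes.
Faulty clock advances: 560 x 63/60 = 588 minutes (drift: 28 minutes ahead).
Shown time: 2:00 + 588 minutes = 11:48.

Final answer: 11:48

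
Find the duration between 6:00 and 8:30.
From 6:00 to 8:30:
(8 x 60 + 30) - (6 x 60 + 0) = 510 - 360 = 150 minutes
= 2 hours and 30 minutes

Final answer: 2 hours and 30 minutes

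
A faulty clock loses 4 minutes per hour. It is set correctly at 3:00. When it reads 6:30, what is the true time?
For every 60 true minutes, the faulty clock advances 56 minutes, so 1 faulty-clock minute corresponds to 60/56 true minutes.
From 3:00 to 6:30 on the faulty dial is 210 minutes.
True elapsed: 210 x 60/56 = 225 minutes = 3 hours and 45 minutes.
True time: 3:00 + 3 hours and 45 minutes = 6:45.

Final answer: 6:45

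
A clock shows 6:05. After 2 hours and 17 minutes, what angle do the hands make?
First find the time 2 hours and 17 minutes after 6:05.
Total minutes: 6 x 60 + 5 + 2 x 60 + 17 = 502.
502 mod 720 = 502 minutes = 8:22.
Now compute the angle at 8:22:
Hour hand: 8 x 30 + 22 x 0.5 = 251 degrees
Minute hand: 22 x 6 = 132 degrees
Difference: |251 - 132| = 119 degrees
The angle is 119 degrees

Final answer: 119 degrees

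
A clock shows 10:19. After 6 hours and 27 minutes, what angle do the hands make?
First find the time 6 hours and 27 minutes after 10:19.
Total minutes: 10 x 60 + 19 + 6 x 60 + 27 = 1006.
1006 mod 720 = 286 minutes = 4:46.
Now compute the angle at 4:46:
Hour hand: 4 x 30 + 46 x 0.5 = 143 degrees
Minute hand: 46 x 6 = 276 degrees
Difference: |143 - 276| = 133 degrees
The angle is 133 degrees

Final answer: 133 degrees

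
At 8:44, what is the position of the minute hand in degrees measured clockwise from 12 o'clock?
The minute hand moves 6 degrees per minute.
At 8:44: 44 x 6 = 264 degrees

Final answer: 264 degrees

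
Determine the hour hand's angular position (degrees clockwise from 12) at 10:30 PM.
The hour hand moves 30 degrees per hour and 0.5 degrees per minute.
At 10:30: (10) x 30 + 30 x 0.5 = 300 + 15 = 315 degrees

Final answer: 315 degrees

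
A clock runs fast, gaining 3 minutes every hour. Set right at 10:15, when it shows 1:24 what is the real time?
For every 60 true minutes, the faulty clock advances 63 minutes, so 1 faulty-clock minute corresponds to 60/63 true minutes.
From 10:15 to 1:24 on the faulty dial is 189 minutes.
True elapsed: 189 x 60/63 = 180 minutes = 3 hours.
True time: 10:15 + 3 hours = 1:15.

Final answer: 1:15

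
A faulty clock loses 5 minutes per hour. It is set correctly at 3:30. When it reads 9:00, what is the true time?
For every 60 true minutes, the faulty clock advances 55 minutes, so 1 faulty-clock minute corresponds to 60/55 true minutes.
From 3:30 to 9:00 on the faulty dial is 330 minutes.
True elapsed: 330 x 60/55 = 360 minutes = 6 hours.
True time: 3:30 + 6 hours = 9:30.

Final answer: 9:30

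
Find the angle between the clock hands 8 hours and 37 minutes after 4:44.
First find the time 8 hours and 37 minutes after 4:44.
Total minutes: 4 x 60 + 44 + 8 x 60 + 37 = 801.
801 mod 720 = 81 minutes = 1:21.
Now compute the angle at 1:21:
Hour hand: 1 x 30 + 21 x 0.5 = 40.5 degrees
Minute hand: 21 x 6 = 126 degrees
Difference: |40.5 - 126| = 85.5 degrees
The angle is 85.5 degrees

Final answer: 85.5 degrees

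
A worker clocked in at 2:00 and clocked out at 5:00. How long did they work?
From 2:00 to 5:00:
(5 x 60 + 0) - (2 x 60 + 0) = 300 - 120 = 180 minutes
= 3 hours

Final answer: 3 hours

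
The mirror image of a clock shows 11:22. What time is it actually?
Reflection across the vertical (12-6) axis maps a hand at angle A degrees to (360 - A) degrees, which sends a reading of T minutes past 12:00 to (720 - T) minutes past 12:00.
Mirror reads 11:22 = 682 minutes past 12:00.
Actual time: (720 - 682) mod 720 = 38 minutes = 12:38.

Final answer: 12:38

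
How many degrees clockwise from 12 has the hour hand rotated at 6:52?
The hour hand moves 30 degrees per hour and 0.5 degrees per minute.
At 6:52: (6) x 30 + 52 x 0.5 = 180 + 26 = 206 degrees

Final answer: 206 degrees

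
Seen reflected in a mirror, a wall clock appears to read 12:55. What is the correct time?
Reflection across the vertical (12-6) axis maps a hand at angle A degrees to (360 - A) degrees, which sends a reading of T minutes past 12:00 to (720 - T) minutes past 12:00.
Mirror reads 12:55 = 55 minutes past 12:00.
Actual time: (720 - 55) mod 720 = 665 minutes = 11:05.

Final answer: 11:05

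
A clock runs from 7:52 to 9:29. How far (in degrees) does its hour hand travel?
The hour hand moves 0.5 degrees per minute.
Time elapsed: 9:29 - 7:52 = 97 minutes
Angular displacement: 97 x 0.5 = 48.5 degrees

Final answer: 48.5 degrees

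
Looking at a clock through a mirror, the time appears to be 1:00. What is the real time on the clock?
Reflection across the vertical (12-6) axis maps a hand at angle A degrees to (360 - A) degrees, which sends a reading of T minutes past 12:00 to (720 - T) minutes past 12:00.
Mirror reads 1:00 = 60 minutes past 12:00.
Actual time: (720 - 60) mod 720 = 660 minutes = 11:00.

Final answer: 11:00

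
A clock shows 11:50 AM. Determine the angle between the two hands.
Hour hand position: 11 x 30 + 50 x 0.5 = 355 degrees
Minute hand position: 50 x 6 = 300 degrees
Difference: |355 - 300| = 55 degrees
The angle between the hands is 55 degrees

Final answer: 55 degrees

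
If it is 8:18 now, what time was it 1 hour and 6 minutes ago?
Starting time: 8:18 = 498 total minutes past 12:00
Subtracting: 1 hour and 6 minutes = 66 minutes
498 - 66 = 432 minutes
= 7 hours and 12 minutes past 12:00 = 7:12

Final answer: 7:12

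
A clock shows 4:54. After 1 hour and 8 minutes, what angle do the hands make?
First find the time 1 hour and 8 minutes after 4:54.
Total minutes: 4 x 60 + 54 + 1 x 60 + 8 = 362.
362 mod 720 = 362 minutes = 6:02.
Now compute the angle at 6:02:
Hour hand: 6 x 30 + 2 x 0.5 = 181 degrees
Minute hand: 2 x 6 = 12 degrees
Difference: |181 - 12| = 169 degrees
The angle is 169 degrees

Final answer: 169 degrees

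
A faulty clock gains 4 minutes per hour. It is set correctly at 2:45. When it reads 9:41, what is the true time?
For every 60 true minutes, the faulty clock advances 64 minutes, so 1 faulty-clock minute corresponds to 60/64 true minutes.
From 2:45 to 9:41 on the faulty dial is 416 minutes.
True elapsed: 416 x 60/64 = 390 minutes = 6 hours and 30 minutes.
True time: 2:45 + 6 hours and 30 minutes = 9:15.

Final answer: 9:15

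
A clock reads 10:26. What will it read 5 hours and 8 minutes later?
Starting time: 10:26
Adding 8 minutes to 26 minutes: 26 + 8 = 34 minutes
Adding 5 hours: 10 + 5 = 15 - 12 = 3
Final time: 3:34

Final answer: 3:34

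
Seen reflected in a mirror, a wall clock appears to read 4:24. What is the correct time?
Reflection across the vertical (12-6) axis maps a hand at angle A degrees to (360 - A) degrees, which sends a reading of T minutes past 12:00 to (720 - T) minutes past 12:00.
Mirror reads 4:24 = 264 minutes past 12:00.
Actual time: (720 - 264) mod 720 = 456 minutes = 7:36.

Final answer: 7:36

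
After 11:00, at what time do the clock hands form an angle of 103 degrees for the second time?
At t minutes past 11:00, the hour hand is at 30 x 11 + 0.5t degrees and the minute hand is at 6t degrees.
The smaller angle between them is 103 degrees when |30H - 5.5t| = 103 or |30H - 5.5t| = 257.
With H = 11, solve 30 x 11 - 5.5t = +/- target for each target:
  t = (30 x 11 - 103) / 5.5 = 41.27
  t = (30 x 11 + 103) / 5.5 = 78.73 (outside (0, 60))
  t = (30 x 11 - 257) / 5.5 = 13.27
  t = (30 x 11 + 257) / 5.5 = 106.73 (outside (0, 60))
Valid solutions in (0, 60): {13.27, 41.27} minutes.
The second occurrence is t = 41.27 minutes.
The hands form a 103-degree angle at 41.27 minutes past 11:00.

Final answer: 41.27 minutes past 11:00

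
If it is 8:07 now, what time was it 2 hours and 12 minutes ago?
Starting time: 8:07 = 487 total minutes past 12:00
Subtracting: 2 hours and 12 minutes = 132 minutes
487 - 132 = 355 minutes
= 5 hours and 55 minutes past 12:00 = 5:55

Final answer: 5:55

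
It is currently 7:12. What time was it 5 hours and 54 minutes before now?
Starting time: 7:12 = 432 total minutes past 12:00
Subtracting: 5 hours and 54 minutes = 354 minutes
432 - 354 = 78 minutes
= 1 hour and 18 minutes past 12:00 = 1:18

Final answer: 1:18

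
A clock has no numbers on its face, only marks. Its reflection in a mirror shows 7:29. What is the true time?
Reflection across the vertical (12-6) axis maps a hand at angle A degrees to (360 - A) degrees, which sends a reading of T minutes past 12:00 to (720 - T) minutes past 12:00.
Mirror reads 7:29 = 449 minutes past 12:00.
Actual time: (720 - 449) mod 720 = 271 minutes = 4:31.

Final answer: 4:31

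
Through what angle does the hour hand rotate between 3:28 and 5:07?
The hour hand moves 0.5 degrees per minute.
Time elapsed: 5:07 - 3:28 = 99 minutes
Angular displacement: 99 x 0.5 = 49.5 degrees

Final answer: 49.5 degrees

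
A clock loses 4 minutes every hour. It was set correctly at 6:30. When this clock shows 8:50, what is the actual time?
For every 60 true minutes, the faulty clock advances 56 minutes, so 1 faulty-clock minute corresponds to 60/56 true minutes.
From 6:30 to 8:50 on the faulty dial is 140 minutes.
True elapsed: 140 x 60/56 = 150 minutes = 2 hours and 30 minutes.
True time: 6:30 + 2 hours and 30 minutes = 9:00.

Final answer: 9:00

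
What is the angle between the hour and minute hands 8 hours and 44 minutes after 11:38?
First find the time 8 hours and 44 minutes after 11:38.
Total minutes: 11 x 60 + 38 + 8 x 60 + 44 = 1222.
1222 mod 720 = 502 minutes = 8:22.
Now compute the angle at 8:22:
Hour hand: 8 x 30 + 22 x 0.5 = 251 degrees
Minute hand: 22 x 6 = 132 degrees
Difference: |251 - 132| = 119 degrees
The angle is 119 degrees

Final answer: 119 degrees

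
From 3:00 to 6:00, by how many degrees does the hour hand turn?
The hour hand moves 0.5 degrees per minute.
Time elapsed: 6:00 - 3:00 = 180 minutes
Angular displacement: 180 x 0.5 = 90 degrees

Final answer: 90 degrees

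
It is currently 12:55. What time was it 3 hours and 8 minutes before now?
Starting time: 12:55 = 55 total minutes past 12:00
Subtracting: 3 hours and 8 minutes = 188 minutes
55 - 188 = -133 (negative, add 12 hours = 720) = 587 minutes
= 9 hours and 47 minutes past 12:00 = 9:47

Final answer: 9:47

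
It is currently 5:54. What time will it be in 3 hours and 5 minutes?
Starting time: 5:54
Adding 5 minutes to 54 minutes: 54 + 5 = 59 minutes
Adding 3 hours: 5 + 3 = 8
Final time: 8:59

Final answer: 8:59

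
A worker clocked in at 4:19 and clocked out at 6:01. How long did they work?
From 4:19 to 6:01:
(6 x 60 + 1) - (4 x 60 + 19) = 361 - 259 = 102 minutes
= 1 hour and 42 minutes

Final answer: 1 hour and 42 minutes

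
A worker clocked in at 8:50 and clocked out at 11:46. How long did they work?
From 8:50 to 11:46:
(11 x 60 + 46) - (8 x 60 + 50) = 706 - 530 = 176 minutes
= 2 hours and 56 minutes

Final answer: 2 hours and 56 minutes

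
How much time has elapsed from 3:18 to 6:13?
From 3:18 to 6:13:
(6 x 60 + 13) - (3 x 60 + 18) = 373 - 198 = 175 minutes
= 2 hours and 55 minutes

Final answer: 2 hours and 55 minutes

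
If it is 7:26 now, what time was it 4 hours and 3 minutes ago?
Starting time: 7:26 = 446 total minutes past 12:00
Subtracting: 4 hours and 3 minutes = 243 minutes
446 - 243 = 203 minutes
= 3 hours and 23 minutes past 12:00 = 3:23

Final answer: 3:23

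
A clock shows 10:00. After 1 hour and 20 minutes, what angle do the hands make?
First find the time 1 hour and 20 minutes after 10:00.
Total minutes: 10 x 60 + 0 + 1 x 60 + 20 = 680.
680 mod 720 = 680 minutes = 11:20.
Now compute the angle at 11:20:
Hour hand: 11 x 30 + 20 x 0.5 = 340 degrees
Minute hand: 20 x 6 = 120 degrees
Difference: |340 - 120| = 220 degrees
Smaller angle: 360 - 220 = 140 degrees

Final answer: 140 degrees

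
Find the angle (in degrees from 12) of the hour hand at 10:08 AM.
The hour hand moves 30 degrees per hour and 0.5 degrees per minute.
At 10:08: (10) x 30 + 8 x 0.5 = 300 + 4 = 304 degrees

Final answer: 304 degrees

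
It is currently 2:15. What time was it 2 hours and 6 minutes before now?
Starting time: 2:15 = 135 total minutes past 12:00
Subtracting: 2 hours and 6 minutes = 126 minutes
135 - 126 = 9 minutes
= 9 minutes past 12:00 = 12:09

Final answer: 12:09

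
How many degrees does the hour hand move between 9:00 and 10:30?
The hour hand moves 0.5 degrees per minute.
Time elapsed: 10:30 - 9:00 = 90 minutes
Angular displacement: 90 x 0.5 = 45 degrees

Final answer: 45 degrees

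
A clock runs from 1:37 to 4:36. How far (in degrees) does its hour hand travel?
The hour hand moves 0.5 degrees per minute.
Time elapsed: 4:36 - 1:37 = 179 minutes
Angular displacement: 179 x 0.5 = 89.5 degrees

Final answer: 89.5 degrees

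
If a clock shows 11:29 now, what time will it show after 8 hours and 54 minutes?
Starting time: 11:29
Adding 54 minutes to 29 minutes: 29 + 54 = 83 minutes = 1 hour and 23 minutes
Adding 8 hours: 11 + 8 + 1 (carry) = 20 - 12 = 8
Final time: 8:23

Final answer: 8:23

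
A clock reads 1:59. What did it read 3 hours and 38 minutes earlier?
Starting time: 1:59 = 119 total minutes past 12:00
Subtracting: 3 hours and 38 minutes = 218 minutes
119 - 218 = -99 (negative, add 12 hours = 720) = 621 minutes
= 10 hours and 21 minutes past 12:00 = 10:21

Final answer: 10:21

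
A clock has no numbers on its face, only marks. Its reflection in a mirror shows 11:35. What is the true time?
Reflection across the vertical (12-6) axis maps a hand at angle A degrees to (360 - A) degrees, which sends a reading of T minutes past 12:00 to (720 - T) minutes past 12:00.
Mirror reads 11:35 = 695 minutes past 12:00.
Actual time: (720 - 695) mod 720 = 25 minutes = 12:25.

Final answer: 12:25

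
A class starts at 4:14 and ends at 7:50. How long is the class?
From 4:14 to 7:50:
(7 x 60 + 50) - (4 x 60 + 14) = 470 - 254 = 216 minutes
= 3 hours and 36 minutes

Final answer: 3 hours and 36 minutes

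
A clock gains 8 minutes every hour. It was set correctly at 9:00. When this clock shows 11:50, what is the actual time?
For every 60 true minutes, the faulty clock advances 68 minutes, so 1 faulty-clock minute corresponds to 60/68 true minutes.
From 9:00 to 11:50 on the faulty dial is 170 minutes.
True elapsed: 170 x 60/68 = 150 minutes = 2 hours and 30 minutes.
True time: 9:00 + 2 hours and 30 minutes = 11:30.

Final answer: 11:30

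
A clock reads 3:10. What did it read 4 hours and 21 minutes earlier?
Starting time: 3:10 = 190 total minutes past 12:00
Subtracting: 4 hours and 21 minutes = 261 minutes
190 - 261 = -71 (negative, add 12 hours = 720) = 649 minutes
= 10 hours and 49 minutes past 12:00 = 10:49

Final answer: 10:49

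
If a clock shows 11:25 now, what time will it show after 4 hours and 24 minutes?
Starting time: 11:25
Adding 24 minutes to 25 minutes: 25 + 24 = 49 minutes
Adding 4 hours: 11 + 4 = 15 - 12 = 3
Final time: 3:49

Final answer: 3:49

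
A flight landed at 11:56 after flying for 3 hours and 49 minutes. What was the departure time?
Starting time: 11:56 = 716 total minutes past 12:00
Subtracting: 3 hours and 49 minutes = 229 minutes
716 - 229 = 487 minutes
= 8 hours and 7 minutes past 12:00 = 8:07

Final answer: 8:07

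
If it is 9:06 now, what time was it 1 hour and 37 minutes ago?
Starting time: 9:06 = 546 total minutes past 12:00
Subtracting: 1 hour and 37 minutes = 97 minutes
546 - 97 = 449 minutes
= 7 hours and 29 minutes past 12:00 = 7:29

Final answer: 7:29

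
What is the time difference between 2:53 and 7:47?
From 2:53 to 7:47:
(7 x 60 + 47) - (2 x 60 + 53) = 467 - 173 = 294 minutes
= 4 hours and 54 minutes

Final answer: 4 hours and 54 minutes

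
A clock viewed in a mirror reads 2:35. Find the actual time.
Reflection across the vertical (12-6) axis maps a hand at angle A degrees to (360 - A) degrees, which sends a reading of T minutes past 12:00 to (720 - T) minutes past 12:00.
Mirror reads 2:35 = 155 minutes past 12:00.
Actual time: (720 - 155) mod 720 = 565 minutes = 9:25.

Final answer: 9:25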